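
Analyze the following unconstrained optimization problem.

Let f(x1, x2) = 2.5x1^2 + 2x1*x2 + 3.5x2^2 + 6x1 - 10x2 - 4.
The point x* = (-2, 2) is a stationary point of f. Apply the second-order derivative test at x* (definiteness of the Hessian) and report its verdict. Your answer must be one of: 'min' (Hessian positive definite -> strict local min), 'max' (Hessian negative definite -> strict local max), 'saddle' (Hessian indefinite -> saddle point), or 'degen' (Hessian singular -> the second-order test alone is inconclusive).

Compute the Hessian H = grad^2 f:
  H = [[5, 2], [2, 7]]
Verify stationarity: grad f(x*) = H x* + g = (0, 0).
Eigenvalues of H: 3.7639, 8.2361.
Both eigenvalues > 0, so H is positive definite -> x* is a strict local min.

min


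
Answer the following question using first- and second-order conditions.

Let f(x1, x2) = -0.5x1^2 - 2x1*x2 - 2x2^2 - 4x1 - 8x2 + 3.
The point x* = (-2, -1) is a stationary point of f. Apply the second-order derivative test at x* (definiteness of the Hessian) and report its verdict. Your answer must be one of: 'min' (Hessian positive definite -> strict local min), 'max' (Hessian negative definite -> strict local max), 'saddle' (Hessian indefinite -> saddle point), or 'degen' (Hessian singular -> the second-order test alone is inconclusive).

Compute the Hessian H = grad^2 f:
  H = [[-1, -2], [-2, -4]]
Verify stationarity: grad f(x*) = H x* + g = (0, 0).
Eigenvalues of H: -5, 0.
H has a zero eigenvalue (singular; negative semidefinite but not definite), so H is neither positive definite, negative definite, nor indefinite. The second-order test alone is inconclusive -> degen.
(Indeed, f is constant along the null direction of H through x*, so x* is not a strict local extremum.)

degen


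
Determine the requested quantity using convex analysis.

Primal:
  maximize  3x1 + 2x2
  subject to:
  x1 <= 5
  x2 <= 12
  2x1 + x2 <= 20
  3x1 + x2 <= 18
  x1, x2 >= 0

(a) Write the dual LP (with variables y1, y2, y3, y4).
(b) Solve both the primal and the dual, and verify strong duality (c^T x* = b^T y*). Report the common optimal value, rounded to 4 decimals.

The standard primal-dual pair for 'max c^T x s.t. A x <= b, x >= 0' is:
  Dual:  min b^T y  s.t.  A^T y >= c,  y >= 0.

So the dual LP is:
  minimize  5y1 + 12y2 + 20y3 + 18y4
  subject to:
    y1 + 2y3 + 3y4 >= 3
    y2 + y3 + y4 >= 2
    y1, y2, y3, y4 >= 0

Solving the primal: x* = (2, 12).
  primal value c^T x* = 30.
Solving the dual: y* = (0, 1, 0, 1).
  dual value b^T y* = 30.
Strong duality: c^T x* = b^T y*. Confirmed.

30


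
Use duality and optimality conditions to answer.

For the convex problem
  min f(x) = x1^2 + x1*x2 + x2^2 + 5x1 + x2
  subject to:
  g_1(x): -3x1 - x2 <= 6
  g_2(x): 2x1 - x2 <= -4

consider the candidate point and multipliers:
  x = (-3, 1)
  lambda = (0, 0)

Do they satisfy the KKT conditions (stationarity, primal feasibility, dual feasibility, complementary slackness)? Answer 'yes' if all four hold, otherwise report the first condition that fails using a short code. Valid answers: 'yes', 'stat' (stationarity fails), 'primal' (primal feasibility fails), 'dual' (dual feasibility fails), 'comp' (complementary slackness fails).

Gradient of f: grad f(x) = Q x + c = (0, 0)
Constraint values g_i(x) = a_i^T x - b_i:
  g_1((-3, 1)) = 2
  g_2((-3, 1)) = -3
Stationarity residual: grad f(x) + sum_i lambda_i a_i = (0, 0)
  -> stationarity OK
Primal feasibility (all g_i <= 0): FAILS
Dual feasibility (all lambda_i >= 0): OK
Complementary slackness (lambda_i * g_i(x) = 0 for all i): OK

Verdict: the first failing condition is primal_feasibility -> primal.

primal


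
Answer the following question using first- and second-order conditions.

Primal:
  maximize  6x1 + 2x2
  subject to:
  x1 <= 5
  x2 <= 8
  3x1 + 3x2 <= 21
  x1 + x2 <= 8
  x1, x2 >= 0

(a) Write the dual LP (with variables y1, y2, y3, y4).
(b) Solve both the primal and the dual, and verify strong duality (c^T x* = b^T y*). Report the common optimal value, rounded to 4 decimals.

The standard primal-dual pair for 'max c^T x s.t. A x <= b, x >= 0' is:
  Dual:  min b^T y  s.t.  A^T y >= c,  y >= 0.

So the dual LP is:
  minimize  5y1 + 8y2 + 21y3 + 8y4
  subject to:
    y1 + 3y3 + y4 >= 6
    y2 + 3y3 + y4 >= 2
    y1, y2, y3, y4 >= 0

Solving the primal: x* = (5, 2).
  primal value c^T x* = 34.
Solving the dual: y* = (4, 0, 0.6667, 0).
  dual value b^T y* = 34.
Strong duality: c^T x* = b^T y*. Confirmed.

34


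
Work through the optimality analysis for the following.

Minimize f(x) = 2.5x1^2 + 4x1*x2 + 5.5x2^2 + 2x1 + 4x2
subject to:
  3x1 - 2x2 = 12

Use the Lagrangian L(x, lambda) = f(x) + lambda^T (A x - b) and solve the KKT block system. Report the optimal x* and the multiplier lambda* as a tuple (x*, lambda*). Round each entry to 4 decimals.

Form the Lagrangian:
  L(x, lambda) = (1/2) x^T Q x + c^T x + lambda^T (A x - b)
Stationarity (grad_x L = 0): Q x + c + A^T lambda = 0.
Primal feasibility: A x = b.

This gives the KKT block system:
  [ Q   A^T ] [ x     ]   [-c ]
  [ A    0  ] [ lambda ] = [ b ]

Solving the linear system:
  x*      = (2.7545, -1.8683)
  lambda* = (-2.7665)
  f(x*)   = 15.6168

x* = (2.7545, -1.8683), lambda* = (-2.7665)


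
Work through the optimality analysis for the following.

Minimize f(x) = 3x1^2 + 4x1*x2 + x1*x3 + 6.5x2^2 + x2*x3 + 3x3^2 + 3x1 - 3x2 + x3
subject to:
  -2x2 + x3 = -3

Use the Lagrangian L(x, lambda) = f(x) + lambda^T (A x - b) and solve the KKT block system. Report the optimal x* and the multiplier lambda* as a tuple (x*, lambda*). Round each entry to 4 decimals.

Form the Lagrangian:
  L(x, lambda) = (1/2) x^T Q x + c^T x + lambda^T (A x - b)
Stationarity (grad_x L = 0): Q x + c + A^T lambda = 0.
Primal feasibility: A x = b.

This gives the KKT block system:
  [ Q   A^T ] [ x     ]   [-c ]
  [ A    0  ] [ lambda ] = [ b ]

Solving the linear system:
  x*      = (-1.1429, 1.1429, -0.7143)
  lambda* = (3.2857)
  f(x*)   = 1.1429

x* = (-1.1429, 1.1429, -0.7143), lambda* = (3.2857)


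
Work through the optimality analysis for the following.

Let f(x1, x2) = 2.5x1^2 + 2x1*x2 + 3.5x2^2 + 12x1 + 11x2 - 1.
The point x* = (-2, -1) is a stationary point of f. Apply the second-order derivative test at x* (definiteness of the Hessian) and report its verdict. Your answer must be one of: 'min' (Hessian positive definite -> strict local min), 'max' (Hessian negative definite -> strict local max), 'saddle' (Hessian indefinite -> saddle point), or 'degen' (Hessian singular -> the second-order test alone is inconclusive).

Compute the Hessian H = grad^2 f:
  H = [[5, 2], [2, 7]]
Verify stationarity: grad f(x*) = H x* + g = (0, 0).
Eigenvalues of H: 3.7639, 8.2361.
Both eigenvalues > 0, so H is positive definite -> x* is a strict local min.

min


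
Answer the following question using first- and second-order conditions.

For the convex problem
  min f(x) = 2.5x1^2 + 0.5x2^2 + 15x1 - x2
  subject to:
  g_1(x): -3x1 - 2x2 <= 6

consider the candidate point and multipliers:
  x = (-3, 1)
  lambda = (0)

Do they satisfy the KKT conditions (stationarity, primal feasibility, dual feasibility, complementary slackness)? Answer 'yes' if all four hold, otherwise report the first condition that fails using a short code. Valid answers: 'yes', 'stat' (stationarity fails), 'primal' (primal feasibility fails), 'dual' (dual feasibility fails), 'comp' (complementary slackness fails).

Gradient of f: grad f(x) = Q x + c = (0, 0)
Constraint values g_i(x) = a_i^T x - b_i:
  g_1((-3, 1)) = 1
Stationarity residual: grad f(x) + sum_i lambda_i a_i = (0, 0)
  -> stationarity OK
Primal feasibility (all g_i <= 0): FAILS
Dual feasibility (all lambda_i >= 0): OK
Complementary slackness (lambda_i * g_i(x) = 0 for all i): OK

Verdict: the first failing condition is primal_feasibility -> primal.

primal


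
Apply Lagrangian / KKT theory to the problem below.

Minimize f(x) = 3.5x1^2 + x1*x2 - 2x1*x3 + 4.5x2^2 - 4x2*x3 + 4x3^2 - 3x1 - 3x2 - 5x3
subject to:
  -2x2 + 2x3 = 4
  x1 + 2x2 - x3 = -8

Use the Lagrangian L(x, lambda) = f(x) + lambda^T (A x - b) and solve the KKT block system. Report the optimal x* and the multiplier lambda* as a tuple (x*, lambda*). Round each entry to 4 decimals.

Form the Lagrangian:
  L(x, lambda) = (1/2) x^T Q x + c^T x + lambda^T (A x - b)
Stationarity (grad_x L = 0): Q x + c + A^T lambda = 0.
Primal feasibility: A x = b.

This gives the KKT block system:
  [ Q   A^T ] [ x     ]   [-c ]
  [ A    0  ] [ lambda ] = [ b ]

Solving the linear system:
  x*      = (-2.9444, -3.0556, -1.0556)
  lambda* = (9.9444, 24.5556)
  f(x*)   = 89.9722

x* = (-2.9444, -3.0556, -1.0556), lambda* = (9.9444, 24.5556)


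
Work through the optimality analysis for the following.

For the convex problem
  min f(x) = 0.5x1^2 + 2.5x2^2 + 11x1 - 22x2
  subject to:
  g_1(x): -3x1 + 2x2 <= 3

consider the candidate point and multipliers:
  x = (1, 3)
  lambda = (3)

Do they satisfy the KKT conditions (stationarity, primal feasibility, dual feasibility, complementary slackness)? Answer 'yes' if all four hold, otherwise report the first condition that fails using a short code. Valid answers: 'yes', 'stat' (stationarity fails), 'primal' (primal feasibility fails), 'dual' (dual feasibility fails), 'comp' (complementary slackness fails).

Gradient of f: grad f(x) = Q x + c = (12, -7)
Constraint values g_i(x) = a_i^T x - b_i:
  g_1((1, 3)) = 0
Stationarity residual: grad f(x) + sum_i lambda_i a_i = (3, -1)
  -> stationarity FAILS
Primal feasibility (all g_i <= 0): OK
Dual feasibility (all lambda_i >= 0): OK
Complementary slackness (lambda_i * g_i(x) = 0 for all i): OK

Verdict: the first failing condition is stationarity -> stat.

stat


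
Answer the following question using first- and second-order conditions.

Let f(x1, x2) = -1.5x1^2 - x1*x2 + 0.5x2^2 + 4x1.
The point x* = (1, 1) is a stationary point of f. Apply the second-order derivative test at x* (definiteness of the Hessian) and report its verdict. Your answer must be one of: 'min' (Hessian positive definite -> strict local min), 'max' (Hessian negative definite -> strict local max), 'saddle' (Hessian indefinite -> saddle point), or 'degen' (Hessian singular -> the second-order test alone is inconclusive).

Compute the Hessian H = grad^2 f:
  H = [[-3, -1], [-1, 1]]
Verify stationarity: grad f(x*) = H x* + g = (0, 0).
Eigenvalues of H: -3.2361, 1.2361.
Eigenvalues have mixed signs, so H is indefinite -> x* is a saddle point.

saddle


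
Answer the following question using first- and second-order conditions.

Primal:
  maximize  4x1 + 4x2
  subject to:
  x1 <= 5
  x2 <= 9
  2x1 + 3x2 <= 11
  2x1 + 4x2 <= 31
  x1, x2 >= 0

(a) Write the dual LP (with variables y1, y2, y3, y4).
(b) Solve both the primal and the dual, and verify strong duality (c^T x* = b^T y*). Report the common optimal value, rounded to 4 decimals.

The standard primal-dual pair for 'max c^T x s.t. A x <= b, x >= 0' is:
  Dual:  min b^T y  s.t.  A^T y >= c,  y >= 0.

So the dual LP is:
  minimize  5y1 + 9y2 + 11y3 + 31y4
  subject to:
    y1 + 2y3 + 2y4 >= 4
    y2 + 3y3 + 4y4 >= 4
    y1, y2, y3, y4 >= 0

Solving the primal: x* = (5, 0.3333).
  primal value c^T x* = 21.3333.
Solving the dual: y* = (1.3333, 0, 1.3333, 0).
  dual value b^T y* = 21.3333.
Strong duality: c^T x* = b^T y*. Confirmed.

21.3333


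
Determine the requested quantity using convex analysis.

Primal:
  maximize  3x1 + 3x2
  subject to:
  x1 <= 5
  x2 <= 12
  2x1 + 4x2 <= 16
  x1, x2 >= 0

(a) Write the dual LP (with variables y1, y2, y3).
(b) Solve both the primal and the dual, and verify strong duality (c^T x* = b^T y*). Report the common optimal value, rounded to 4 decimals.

The standard primal-dual pair for 'max c^T x s.t. A x <= b, x >= 0' is:
  Dual:  min b^T y  s.t.  A^T y >= c,  y >= 0.

So the dual LP is:
  minimize  5y1 + 12y2 + 16y3
  subject to:
    y1 + 2y3 >= 3
    y2 + 4y3 >= 3
    y1, y2, y3 >= 0

Solving the primal: x* = (5, 1.5).
  primal value c^T x* = 19.5.
Solving the dual: y* = (1.5, 0, 0.75).
  dual value b^T y* = 19.5.
Strong duality: c^T x* = b^T y*. Confirmed.

19.5


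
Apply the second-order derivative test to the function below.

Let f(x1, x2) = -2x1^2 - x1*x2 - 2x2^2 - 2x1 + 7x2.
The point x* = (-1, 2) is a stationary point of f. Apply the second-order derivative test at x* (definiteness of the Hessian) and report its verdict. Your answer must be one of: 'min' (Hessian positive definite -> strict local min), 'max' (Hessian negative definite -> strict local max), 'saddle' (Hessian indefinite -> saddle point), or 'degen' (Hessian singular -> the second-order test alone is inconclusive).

Compute the Hessian H = grad^2 f:
  H = [[-4, -1], [-1, -4]]
Verify stationarity: grad f(x*) = H x* + g = (0, 0).
Eigenvalues of H: -5, -3.
Both eigenvalues < 0, so H is negative definite -> x* is a strict local max.

max


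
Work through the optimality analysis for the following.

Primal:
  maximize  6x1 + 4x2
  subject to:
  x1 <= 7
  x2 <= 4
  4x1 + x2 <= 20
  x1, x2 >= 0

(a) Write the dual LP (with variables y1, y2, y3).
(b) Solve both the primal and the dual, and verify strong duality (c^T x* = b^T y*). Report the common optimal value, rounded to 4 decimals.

The standard primal-dual pair for 'max c^T x s.t. A x <= b, x >= 0' is:
  Dual:  min b^T y  s.t.  A^T y >= c,  y >= 0.

So the dual LP is:
  minimize  7y1 + 4y2 + 20y3
  subject to:
    y1 + 4y3 >= 6
    y2 + y3 >= 4
    y1, y2, y3 >= 0

Solving the primal: x* = (4, 4).
  primal value c^T x* = 40.
Solving the dual: y* = (0, 2.5, 1.5).
  dual value b^T y* = 40.
Strong duality: c^T x* = b^T y*. Confirmed.

40


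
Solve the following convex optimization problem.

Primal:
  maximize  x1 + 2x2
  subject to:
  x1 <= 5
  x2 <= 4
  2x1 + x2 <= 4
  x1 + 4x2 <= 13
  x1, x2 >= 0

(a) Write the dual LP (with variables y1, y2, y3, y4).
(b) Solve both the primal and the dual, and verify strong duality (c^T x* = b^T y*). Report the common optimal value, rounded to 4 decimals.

The standard primal-dual pair for 'max c^T x s.t. A x <= b, x >= 0' is:
  Dual:  min b^T y  s.t.  A^T y >= c,  y >= 0.

So the dual LP is:
  minimize  5y1 + 4y2 + 4y3 + 13y4
  subject to:
    y1 + 2y3 + y4 >= 1
    y2 + y3 + 4y4 >= 2
    y1, y2, y3, y4 >= 0

Solving the primal: x* = (0.4286, 3.1429).
  primal value c^T x* = 6.7143.
Solving the dual: y* = (0, 0, 0.2857, 0.4286).
  dual value b^T y* = 6.7143.
Strong duality: c^T x* = b^T y*. Confirmed.

6.7143


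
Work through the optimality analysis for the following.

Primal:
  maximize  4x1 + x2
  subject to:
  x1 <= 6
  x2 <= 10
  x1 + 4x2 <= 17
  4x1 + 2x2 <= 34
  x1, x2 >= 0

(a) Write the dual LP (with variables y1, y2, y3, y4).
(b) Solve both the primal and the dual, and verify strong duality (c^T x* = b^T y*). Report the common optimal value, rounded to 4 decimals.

The standard primal-dual pair for 'max c^T x s.t. A x <= b, x >= 0' is:
  Dual:  min b^T y  s.t.  A^T y >= c,  y >= 0.

So the dual LP is:
  minimize  6y1 + 10y2 + 17y3 + 34y4
  subject to:
    y1 + y3 + 4y4 >= 4
    y2 + 4y3 + 2y4 >= 1
    y1, y2, y3, y4 >= 0

Solving the primal: x* = (6, 2.75).
  primal value c^T x* = 26.75.
Solving the dual: y* = (3.75, 0, 0.25, 0).
  dual value b^T y* = 26.75.
Strong duality: c^T x* = b^T y*. Confirmed.

26.75


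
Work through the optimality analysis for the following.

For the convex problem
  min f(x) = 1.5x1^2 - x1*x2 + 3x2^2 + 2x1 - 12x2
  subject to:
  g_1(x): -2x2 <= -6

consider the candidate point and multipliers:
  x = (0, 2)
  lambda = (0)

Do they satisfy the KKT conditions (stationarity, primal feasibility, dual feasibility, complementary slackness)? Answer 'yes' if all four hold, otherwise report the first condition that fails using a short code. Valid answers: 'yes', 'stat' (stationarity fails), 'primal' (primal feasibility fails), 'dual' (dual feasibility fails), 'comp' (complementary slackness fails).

Gradient of f: grad f(x) = Q x + c = (0, 0)
Constraint values g_i(x) = a_i^T x - b_i:
  g_1((0, 2)) = 2
Stationarity residual: grad f(x) + sum_i lambda_i a_i = (0, 0)
  -> stationarity OK
Primal feasibility (all g_i <= 0): FAILS
Dual feasibility (all lambda_i >= 0): OK
Complementary slackness (lambda_i * g_i(x) = 0 for all i): OK

Verdict: the first failing condition is primal_feasibility -> primal.

primal


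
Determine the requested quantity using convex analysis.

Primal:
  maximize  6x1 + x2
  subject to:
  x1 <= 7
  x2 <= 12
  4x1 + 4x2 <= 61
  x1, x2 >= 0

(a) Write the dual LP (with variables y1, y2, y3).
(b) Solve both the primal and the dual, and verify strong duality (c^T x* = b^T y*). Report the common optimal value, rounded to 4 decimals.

The standard primal-dual pair for 'max c^T x s.t. A x <= b, x >= 0' is:
  Dual:  min b^T y  s.t.  A^T y >= c,  y >= 0.

So the dual LP is:
  minimize  7y1 + 12y2 + 61y3
  subject to:
    y1 + 4y3 >= 6
    y2 + 4y3 >= 1
    y1, y2, y3 >= 0

Solving the primal: x* = (7, 8.25).
  primal value c^T x* = 50.25.
Solving the dual: y* = (5, 0, 0.25).
  dual value b^T y* = 50.25.
Strong duality: c^T x* = b^T y*. Confirmed.

50.25


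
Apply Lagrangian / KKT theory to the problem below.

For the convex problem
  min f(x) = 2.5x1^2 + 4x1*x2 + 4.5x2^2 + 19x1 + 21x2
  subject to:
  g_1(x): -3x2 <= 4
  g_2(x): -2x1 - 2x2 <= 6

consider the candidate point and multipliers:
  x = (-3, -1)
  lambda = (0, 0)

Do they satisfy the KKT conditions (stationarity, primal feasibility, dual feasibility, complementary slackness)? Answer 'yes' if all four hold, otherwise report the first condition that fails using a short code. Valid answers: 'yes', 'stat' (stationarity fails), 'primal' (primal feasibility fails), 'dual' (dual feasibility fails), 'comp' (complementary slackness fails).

Gradient of f: grad f(x) = Q x + c = (0, 0)
Constraint values g_i(x) = a_i^T x - b_i:
  g_1((-3, -1)) = -1
  g_2((-3, -1)) = 2
Stationarity residual: grad f(x) + sum_i lambda_i a_i = (0, 0)
  -> stationarity OK
Primal feasibility (all g_i <= 0): FAILS
Dual feasibility (all lambda_i >= 0): OK
Complementary slackness (lambda_i * g_i(x) = 0 for all i): OK

Verdict: the first failing condition is primal_feasibility -> primal.

primal


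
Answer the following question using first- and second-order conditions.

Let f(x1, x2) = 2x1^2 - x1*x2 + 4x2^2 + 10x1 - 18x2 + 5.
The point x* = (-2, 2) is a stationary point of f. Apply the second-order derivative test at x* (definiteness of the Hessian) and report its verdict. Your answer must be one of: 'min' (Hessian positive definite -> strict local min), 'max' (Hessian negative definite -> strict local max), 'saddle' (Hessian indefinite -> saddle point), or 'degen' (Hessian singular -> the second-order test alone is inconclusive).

Compute the Hessian H = grad^2 f:
  H = [[4, -1], [-1, 8]]
Verify stationarity: grad f(x*) = H x* + g = (0, 0).
Eigenvalues of H: 3.7639, 8.2361.
Both eigenvalues > 0, so H is positive definite -> x* is a strict local min.

min


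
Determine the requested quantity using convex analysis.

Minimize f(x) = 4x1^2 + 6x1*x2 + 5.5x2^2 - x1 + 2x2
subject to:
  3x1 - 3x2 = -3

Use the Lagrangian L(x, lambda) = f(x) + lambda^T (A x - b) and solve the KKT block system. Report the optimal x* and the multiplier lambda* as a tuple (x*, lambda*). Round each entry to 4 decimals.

Form the Lagrangian:
  L(x, lambda) = (1/2) x^T Q x + c^T x + lambda^T (A x - b)
Stationarity (grad_x L = 0): Q x + c + A^T lambda = 0.
Primal feasibility: A x = b.

This gives the KKT block system:
  [ Q   A^T ] [ x     ]   [-c ]
  [ A    0  ] [ lambda ] = [ b ]

Solving the linear system:
  x*      = (-0.5806, 0.4194)
  lambda* = (1.043)
  f(x*)   = 2.2742

x* = (-0.5806, 0.4194), lambda* = (1.043)


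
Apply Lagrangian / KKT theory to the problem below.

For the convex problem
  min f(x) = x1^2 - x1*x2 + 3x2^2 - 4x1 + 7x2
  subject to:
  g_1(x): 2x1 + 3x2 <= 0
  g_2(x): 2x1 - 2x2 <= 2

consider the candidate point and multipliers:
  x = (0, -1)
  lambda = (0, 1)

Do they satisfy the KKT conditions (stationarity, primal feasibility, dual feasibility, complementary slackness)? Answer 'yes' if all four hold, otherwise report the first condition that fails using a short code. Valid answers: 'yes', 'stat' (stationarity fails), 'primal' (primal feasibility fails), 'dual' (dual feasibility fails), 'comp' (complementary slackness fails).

Gradient of f: grad f(x) = Q x + c = (-3, 1)
Constraint values g_i(x) = a_i^T x - b_i:
  g_1((0, -1)) = -3
  g_2((0, -1)) = 0
Stationarity residual: grad f(x) + sum_i lambda_i a_i = (-1, -1)
  -> stationarity FAILS
Primal feasibility (all g_i <= 0): OK
Dual feasibility (all lambda_i >= 0): OK
Complementary slackness (lambda_i * g_i(x) = 0 for all i): OK

Verdict: the first failing condition is stationarity -> stat.

stat


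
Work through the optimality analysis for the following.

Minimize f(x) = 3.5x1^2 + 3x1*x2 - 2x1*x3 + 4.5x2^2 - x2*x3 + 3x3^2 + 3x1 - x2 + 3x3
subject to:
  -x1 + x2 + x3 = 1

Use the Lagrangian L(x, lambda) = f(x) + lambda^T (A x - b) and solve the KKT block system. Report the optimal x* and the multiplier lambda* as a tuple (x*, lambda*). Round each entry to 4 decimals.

Form the Lagrangian:
  L(x, lambda) = (1/2) x^T Q x + c^T x + lambda^T (A x - b)
Stationarity (grad_x L = 0): Q x + c + A^T lambda = 0.
Primal feasibility: A x = b.

This gives the KKT block system:
  [ Q   A^T ] [ x     ]   [-c ]
  [ A    0  ] [ lambda ] = [ b ]

Solving the linear system:
  x*      = (-0.9933, 0.5302, -0.5235)
  lambda* = (-1.3154)
  f(x*)   = -1.8826

x* = (-0.9933, 0.5302, -0.5235), lambda* = (-1.3154)


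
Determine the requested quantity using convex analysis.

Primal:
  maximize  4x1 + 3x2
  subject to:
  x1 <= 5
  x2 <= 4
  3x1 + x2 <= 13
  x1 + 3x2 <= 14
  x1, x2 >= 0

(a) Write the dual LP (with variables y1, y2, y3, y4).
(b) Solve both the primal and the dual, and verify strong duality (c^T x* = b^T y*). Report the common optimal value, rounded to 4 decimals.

The standard primal-dual pair for 'max c^T x s.t. A x <= b, x >= 0' is:
  Dual:  min b^T y  s.t.  A^T y >= c,  y >= 0.

So the dual LP is:
  minimize  5y1 + 4y2 + 13y3 + 14y4
  subject to:
    y1 + 3y3 + y4 >= 4
    y2 + y3 + 3y4 >= 3
    y1, y2, y3, y4 >= 0

Solving the primal: x* = (3.125, 3.625).
  primal value c^T x* = 23.375.
Solving the dual: y* = (0, 0, 1.125, 0.625).
  dual value b^T y* = 23.375.
Strong duality: c^T x* = b^T y*. Confirmed.

23.375


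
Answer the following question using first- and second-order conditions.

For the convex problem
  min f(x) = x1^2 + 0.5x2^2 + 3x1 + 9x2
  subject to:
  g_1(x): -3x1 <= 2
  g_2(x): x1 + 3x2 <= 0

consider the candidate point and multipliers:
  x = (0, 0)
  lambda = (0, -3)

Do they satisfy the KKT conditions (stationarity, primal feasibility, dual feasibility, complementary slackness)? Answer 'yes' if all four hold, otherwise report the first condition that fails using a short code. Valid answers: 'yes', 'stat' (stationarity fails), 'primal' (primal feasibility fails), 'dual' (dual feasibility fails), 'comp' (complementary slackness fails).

Gradient of f: grad f(x) = Q x + c = (3, 9)
Constraint values g_i(x) = a_i^T x - b_i:
  g_1((0, 0)) = -2
  g_2((0, 0)) = 0
Stationarity residual: grad f(x) + sum_i lambda_i a_i = (0, 0)
  -> stationarity OK
Primal feasibility (all g_i <= 0): OK
Dual feasibility (all lambda_i >= 0): FAILS
Complementary slackness (lambda_i * g_i(x) = 0 for all i): OK

Verdict: the first failing condition is dual_feasibility -> dual.

dual


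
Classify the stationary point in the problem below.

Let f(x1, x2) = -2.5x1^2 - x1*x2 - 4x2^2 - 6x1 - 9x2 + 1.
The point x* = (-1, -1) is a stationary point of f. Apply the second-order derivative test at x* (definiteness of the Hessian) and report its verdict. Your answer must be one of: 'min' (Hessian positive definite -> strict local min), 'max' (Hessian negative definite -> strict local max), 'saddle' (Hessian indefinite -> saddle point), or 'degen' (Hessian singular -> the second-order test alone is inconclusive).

Compute the Hessian H = grad^2 f:
  H = [[-5, -1], [-1, -8]]
Verify stationarity: grad f(x*) = H x* + g = (0, 0).
Eigenvalues of H: -8.3028, -4.6972.
Both eigenvalues < 0, so H is negative definite -> x* is a strict local max.

max


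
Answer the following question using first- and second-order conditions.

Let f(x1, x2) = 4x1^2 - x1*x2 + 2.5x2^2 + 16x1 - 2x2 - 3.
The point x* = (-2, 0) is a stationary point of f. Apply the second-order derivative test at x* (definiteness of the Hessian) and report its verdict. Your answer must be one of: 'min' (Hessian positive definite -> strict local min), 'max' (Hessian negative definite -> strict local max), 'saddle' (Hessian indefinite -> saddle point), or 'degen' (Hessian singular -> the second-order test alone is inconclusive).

Compute the Hessian H = grad^2 f:
  H = [[8, -1], [-1, 5]]
Verify stationarity: grad f(x*) = H x* + g = (0, 0).
Eigenvalues of H: 4.6972, 8.3028.
Both eigenvalues > 0, so H is positive definite -> x* is a strict local min.

min


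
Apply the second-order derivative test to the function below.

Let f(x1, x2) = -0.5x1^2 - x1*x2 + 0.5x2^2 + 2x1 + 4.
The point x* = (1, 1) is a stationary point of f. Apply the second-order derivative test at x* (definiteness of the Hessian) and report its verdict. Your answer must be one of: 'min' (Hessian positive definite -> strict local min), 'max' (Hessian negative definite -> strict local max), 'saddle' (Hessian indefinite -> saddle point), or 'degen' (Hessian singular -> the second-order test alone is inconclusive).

Compute the Hessian H = grad^2 f:
  H = [[-1, -1], [-1, 1]]
Verify stationarity: grad f(x*) = H x* + g = (0, 0).
Eigenvalues of H: -1.4142, 1.4142.
Eigenvalues have mixed signs, so H is indefinite -> x* is a saddle point.

saddle


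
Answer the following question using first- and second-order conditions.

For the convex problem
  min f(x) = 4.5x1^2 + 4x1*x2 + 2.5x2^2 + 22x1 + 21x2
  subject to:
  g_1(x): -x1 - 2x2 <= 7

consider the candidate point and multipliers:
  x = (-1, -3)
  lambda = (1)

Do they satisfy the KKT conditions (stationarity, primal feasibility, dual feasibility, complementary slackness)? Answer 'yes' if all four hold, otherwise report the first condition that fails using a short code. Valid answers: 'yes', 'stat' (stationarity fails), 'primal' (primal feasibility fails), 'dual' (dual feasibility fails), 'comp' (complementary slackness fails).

Gradient of f: grad f(x) = Q x + c = (1, 2)
Constraint values g_i(x) = a_i^T x - b_i:
  g_1((-1, -3)) = 0
Stationarity residual: grad f(x) + sum_i lambda_i a_i = (0, 0)
  -> stationarity OK
Primal feasibility (all g_i <= 0): OK
Dual feasibility (all lambda_i >= 0): OK
Complementary slackness (lambda_i * g_i(x) = 0 for all i): OK

Verdict: yes, KKT holds.

yes


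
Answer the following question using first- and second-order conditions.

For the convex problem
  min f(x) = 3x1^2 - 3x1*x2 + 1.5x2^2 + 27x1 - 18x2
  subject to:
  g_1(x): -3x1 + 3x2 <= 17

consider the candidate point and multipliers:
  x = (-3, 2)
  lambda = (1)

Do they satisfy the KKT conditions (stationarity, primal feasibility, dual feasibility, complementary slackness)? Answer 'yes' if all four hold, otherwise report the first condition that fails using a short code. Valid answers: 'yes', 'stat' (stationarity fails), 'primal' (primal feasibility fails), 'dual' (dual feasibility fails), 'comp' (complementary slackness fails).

Gradient of f: grad f(x) = Q x + c = (3, -3)
Constraint values g_i(x) = a_i^T x - b_i:
  g_1((-3, 2)) = -2
Stationarity residual: grad f(x) + sum_i lambda_i a_i = (0, 0)
  -> stationarity OK
Primal feasibility (all g_i <= 0): OK
Dual feasibility (all lambda_i >= 0): OK
Complementary slackness (lambda_i * g_i(x) = 0 for all i): FAILS

Verdict: the first failing condition is complementary_slackness -> comp.

comp


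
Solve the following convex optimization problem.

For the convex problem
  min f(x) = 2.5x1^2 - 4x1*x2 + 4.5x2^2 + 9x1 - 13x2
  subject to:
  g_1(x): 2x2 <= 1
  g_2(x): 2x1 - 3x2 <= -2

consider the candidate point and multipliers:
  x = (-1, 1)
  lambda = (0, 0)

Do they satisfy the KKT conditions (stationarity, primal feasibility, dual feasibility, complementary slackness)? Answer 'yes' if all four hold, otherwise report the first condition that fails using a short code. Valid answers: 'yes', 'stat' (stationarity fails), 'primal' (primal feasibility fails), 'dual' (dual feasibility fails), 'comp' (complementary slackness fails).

Gradient of f: grad f(x) = Q x + c = (0, 0)
Constraint values g_i(x) = a_i^T x - b_i:
  g_1((-1, 1)) = 1
  g_2((-1, 1)) = -3
Stationarity residual: grad f(x) + sum_i lambda_i a_i = (0, 0)
  -> stationarity OK
Primal feasibility (all g_i <= 0): FAILS
Dual feasibility (all lambda_i >= 0): OK
Complementary slackness (lambda_i * g_i(x) = 0 for all i): OK

Verdict: the first failing condition is primal_feasibility -> primal.

primal


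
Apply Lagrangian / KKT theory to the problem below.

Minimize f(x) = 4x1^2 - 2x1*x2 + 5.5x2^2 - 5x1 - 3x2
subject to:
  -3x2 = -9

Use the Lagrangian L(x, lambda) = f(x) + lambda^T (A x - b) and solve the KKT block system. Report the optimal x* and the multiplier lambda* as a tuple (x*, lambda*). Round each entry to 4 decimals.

Form the Lagrangian:
  L(x, lambda) = (1/2) x^T Q x + c^T x + lambda^T (A x - b)
Stationarity (grad_x L = 0): Q x + c + A^T lambda = 0.
Primal feasibility: A x = b.

This gives the KKT block system:
  [ Q   A^T ] [ x     ]   [-c ]
  [ A    0  ] [ lambda ] = [ b ]

Solving the linear system:
  x*      = (1.375, 3)
  lambda* = (9.0833)
  f(x*)   = 32.9375

x* = (1.375, 3), lambda* = (9.0833)


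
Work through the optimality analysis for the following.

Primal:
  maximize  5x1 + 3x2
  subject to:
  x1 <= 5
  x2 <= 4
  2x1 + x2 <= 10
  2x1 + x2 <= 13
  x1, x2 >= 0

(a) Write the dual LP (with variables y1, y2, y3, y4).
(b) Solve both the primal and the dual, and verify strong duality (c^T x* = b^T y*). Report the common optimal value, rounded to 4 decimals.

The standard primal-dual pair for 'max c^T x s.t. A x <= b, x >= 0' is:
  Dual:  min b^T y  s.t.  A^T y >= c,  y >= 0.

So the dual LP is:
  minimize  5y1 + 4y2 + 10y3 + 13y4
  subject to:
    y1 + 2y3 + 2y4 >= 5
    y2 + y3 + y4 >= 3
    y1, y2, y3, y4 >= 0

Solving the primal: x* = (3, 4).
  primal value c^T x* = 27.
Solving the dual: y* = (0, 0.5, 2.5, 0).
  dual value b^T y* = 27.
Strong duality: c^T x* = b^T y*. Confirmed.

27


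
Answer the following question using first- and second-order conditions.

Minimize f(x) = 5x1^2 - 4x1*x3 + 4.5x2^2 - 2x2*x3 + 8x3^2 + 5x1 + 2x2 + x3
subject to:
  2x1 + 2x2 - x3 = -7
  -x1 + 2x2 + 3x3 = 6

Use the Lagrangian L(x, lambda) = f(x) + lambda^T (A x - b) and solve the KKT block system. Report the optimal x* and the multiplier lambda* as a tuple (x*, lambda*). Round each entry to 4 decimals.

Form the Lagrangian:
  L(x, lambda) = (1/2) x^T Q x + c^T x + lambda^T (A x - b)
Stationarity (grad_x L = 0): Q x + c + A^T lambda = 0.
Primal feasibility: A x = b.

This gives the KKT block system:
  [ Q   A^T ] [ x     ]   [-c ]
  [ A    0  ] [ lambda ] = [ b ]

Solving the linear system:
  x*      = (-2.6058, -0.2464, 1.2957)
  lambda* = (9.215, -7.8105)
  f(x*)   = 49.5709

x* = (-2.6058, -0.2464, 1.2957), lambda* = (9.215, -7.8105)


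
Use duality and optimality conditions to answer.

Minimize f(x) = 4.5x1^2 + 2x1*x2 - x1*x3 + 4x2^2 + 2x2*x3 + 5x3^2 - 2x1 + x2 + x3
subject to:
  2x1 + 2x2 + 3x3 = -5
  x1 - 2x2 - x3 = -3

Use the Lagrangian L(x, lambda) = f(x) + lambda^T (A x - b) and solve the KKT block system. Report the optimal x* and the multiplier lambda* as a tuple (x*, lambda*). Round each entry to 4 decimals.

Form the Lagrangian:
  L(x, lambda) = (1/2) x^T Q x + c^T x + lambda^T (A x - b)
Stationarity (grad_x L = 0): Q x + c + A^T lambda = 0.
Primal feasibility: A x = b.

This gives the KKT block system:
  [ Q   A^T ] [ x     ]   [-c ]
  [ A    0  ] [ lambda ] = [ b ]

Solving the linear system:
  x*      = (-1.8708, 1.1615, -1.1938)
  lambda* = (4.4129, 6.4944)
  f(x*)   = 22.6285

x* = (-1.8708, 1.1615, -1.1938), lambda* = (4.4129, 6.4944)


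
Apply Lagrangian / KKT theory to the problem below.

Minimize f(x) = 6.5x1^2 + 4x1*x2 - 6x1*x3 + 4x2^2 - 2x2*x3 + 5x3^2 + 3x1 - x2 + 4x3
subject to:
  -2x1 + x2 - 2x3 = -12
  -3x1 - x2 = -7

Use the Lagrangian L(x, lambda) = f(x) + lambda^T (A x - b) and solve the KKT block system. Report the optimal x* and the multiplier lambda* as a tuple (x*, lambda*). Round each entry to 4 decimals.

Form the Lagrangian:
  L(x, lambda) = (1/2) x^T Q x + c^T x + lambda^T (A x - b)
Stationarity (grad_x L = 0): Q x + c + A^T lambda = 0.
Primal feasibility: A x = b.

This gives the KKT block system:
  [ Q   A^T ] [ x     ]   [-c ]
  [ A    0  ] [ lambda ] = [ b ]

Solving the linear system:
  x*      = (2.8057, -1.417, 2.4858)
  lambda* = (7.4291, 1.3441)
  f(x*)   = 59.168

x* = (2.8057, -1.417, 2.4858), lambda* = (7.4291, 1.3441)


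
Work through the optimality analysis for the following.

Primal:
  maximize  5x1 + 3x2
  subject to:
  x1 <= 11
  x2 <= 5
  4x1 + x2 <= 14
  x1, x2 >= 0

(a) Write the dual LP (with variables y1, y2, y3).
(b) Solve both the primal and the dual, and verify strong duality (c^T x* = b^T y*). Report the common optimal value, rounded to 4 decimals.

The standard primal-dual pair for 'max c^T x s.t. A x <= b, x >= 0' is:
  Dual:  min b^T y  s.t.  A^T y >= c,  y >= 0.

So the dual LP is:
  minimize  11y1 + 5y2 + 14y3
  subject to:
    y1 + 4y3 >= 5
    y2 + y3 >= 3
    y1, y2, y3 >= 0

Solving the primal: x* = (2.25, 5).
  primal value c^T x* = 26.25.
Solving the dual: y* = (0, 1.75, 1.25).
  dual value b^T y* = 26.25.
Strong duality: c^T x* = b^T y*. Confirmed.

26.25


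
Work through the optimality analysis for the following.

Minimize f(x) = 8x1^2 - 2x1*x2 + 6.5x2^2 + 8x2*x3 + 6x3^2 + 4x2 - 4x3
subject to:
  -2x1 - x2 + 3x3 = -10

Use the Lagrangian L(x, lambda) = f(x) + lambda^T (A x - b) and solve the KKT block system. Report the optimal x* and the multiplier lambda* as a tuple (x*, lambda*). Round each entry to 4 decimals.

Form the Lagrangian:
  L(x, lambda) = (1/2) x^T Q x + c^T x + lambda^T (A x - b)
Stationarity (grad_x L = 0): Q x + c + A^T lambda = 0.
Primal feasibility: A x = b.

This gives the KKT block system:
  [ Q   A^T ] [ x     ]   [-c ]
  [ A    0  ] [ lambda ] = [ b ]

Solving the linear system:
  x*      = (0.92, 1.6176, -2.1808)
  lambda* = (5.7428)
  f(x*)   = 36.3105

x* = (0.92, 1.6176, -2.1808), lambda* = (5.7428)


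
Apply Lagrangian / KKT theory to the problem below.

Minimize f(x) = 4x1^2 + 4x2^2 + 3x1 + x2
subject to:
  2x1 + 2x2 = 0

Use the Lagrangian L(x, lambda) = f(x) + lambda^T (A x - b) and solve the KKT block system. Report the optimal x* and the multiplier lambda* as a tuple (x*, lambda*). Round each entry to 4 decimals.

Form the Lagrangian:
  L(x, lambda) = (1/2) x^T Q x + c^T x + lambda^T (A x - b)
Stationarity (grad_x L = 0): Q x + c + A^T lambda = 0.
Primal feasibility: A x = b.

This gives the KKT block system:
  [ Q   A^T ] [ x     ]   [-c ]
  [ A    0  ] [ lambda ] = [ b ]

Solving the linear system:
  x*      = (-0.125, 0.125)
  lambda* = (-1)
  f(x*)   = -0.125

x* = (-0.125, 0.125), lambda* = (-1)


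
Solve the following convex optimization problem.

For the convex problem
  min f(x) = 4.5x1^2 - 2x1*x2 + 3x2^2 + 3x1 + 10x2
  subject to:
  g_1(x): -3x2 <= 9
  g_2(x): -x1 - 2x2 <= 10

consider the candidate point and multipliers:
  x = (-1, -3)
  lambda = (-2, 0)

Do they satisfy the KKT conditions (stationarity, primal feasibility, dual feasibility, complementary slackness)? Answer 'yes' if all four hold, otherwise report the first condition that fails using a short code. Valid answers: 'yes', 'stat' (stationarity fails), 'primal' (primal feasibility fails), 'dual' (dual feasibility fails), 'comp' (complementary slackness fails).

Gradient of f: grad f(x) = Q x + c = (0, -6)
Constraint values g_i(x) = a_i^T x - b_i:
  g_1((-1, -3)) = 0
  g_2((-1, -3)) = -3
Stationarity residual: grad f(x) + sum_i lambda_i a_i = (0, 0)
  -> stationarity OK
Primal feasibility (all g_i <= 0): OK
Dual feasibility (all lambda_i >= 0): FAILS
Complementary slackness (lambda_i * g_i(x) = 0 for all i): OK

Verdict: the first failing condition is dual_feasibility -> dual.

dual


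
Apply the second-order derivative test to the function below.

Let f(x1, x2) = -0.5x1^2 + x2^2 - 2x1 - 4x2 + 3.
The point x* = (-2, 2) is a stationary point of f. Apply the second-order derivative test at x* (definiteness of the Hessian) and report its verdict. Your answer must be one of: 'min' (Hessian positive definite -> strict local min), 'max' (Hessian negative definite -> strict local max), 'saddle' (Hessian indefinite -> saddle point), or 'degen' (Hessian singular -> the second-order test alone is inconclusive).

Compute the Hessian H = grad^2 f:
  H = [[-1, 0], [0, 2]]
Verify stationarity: grad f(x*) = H x* + g = (0, 0).
Eigenvalues of H: -1, 2.
Eigenvalues have mixed signs, so H is indefinite -> x* is a saddle point.

saddle


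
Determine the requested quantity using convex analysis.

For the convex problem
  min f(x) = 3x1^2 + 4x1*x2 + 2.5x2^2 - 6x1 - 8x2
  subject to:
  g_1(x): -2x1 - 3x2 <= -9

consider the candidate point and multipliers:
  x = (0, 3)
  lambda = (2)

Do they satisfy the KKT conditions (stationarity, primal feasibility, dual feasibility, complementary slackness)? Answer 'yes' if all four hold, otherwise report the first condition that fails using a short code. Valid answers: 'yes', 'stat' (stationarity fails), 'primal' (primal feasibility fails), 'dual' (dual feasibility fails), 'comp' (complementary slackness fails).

Gradient of f: grad f(x) = Q x + c = (6, 7)
Constraint values g_i(x) = a_i^T x - b_i:
  g_1((0, 3)) = 0
Stationarity residual: grad f(x) + sum_i lambda_i a_i = (2, 1)
  -> stationarity FAILS
Primal feasibility (all g_i <= 0): OK
Dual feasibility (all lambda_i >= 0): OK
Complementary slackness (lambda_i * g_i(x) = 0 for all i): OK

Verdict: the first failing condition is stationarity -> stat.

stat


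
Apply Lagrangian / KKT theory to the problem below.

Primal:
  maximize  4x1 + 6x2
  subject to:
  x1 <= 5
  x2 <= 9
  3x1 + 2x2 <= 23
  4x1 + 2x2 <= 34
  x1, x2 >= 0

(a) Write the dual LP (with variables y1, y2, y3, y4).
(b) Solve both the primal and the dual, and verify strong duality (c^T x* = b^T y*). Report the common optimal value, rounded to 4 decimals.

The standard primal-dual pair for 'max c^T x s.t. A x <= b, x >= 0' is:
  Dual:  min b^T y  s.t.  A^T y >= c,  y >= 0.

So the dual LP is:
  minimize  5y1 + 9y2 + 23y3 + 34y4
  subject to:
    y1 + 3y3 + 4y4 >= 4
    y2 + 2y3 + 2y4 >= 6
    y1, y2, y3, y4 >= 0

Solving the primal: x* = (1.6667, 9).
  primal value c^T x* = 60.6667.
Solving the dual: y* = (0, 3.3333, 1.3333, 0).
  dual value b^T y* = 60.6667.
Strong duality: c^T x* = b^T y*. Confirmed.

60.6667


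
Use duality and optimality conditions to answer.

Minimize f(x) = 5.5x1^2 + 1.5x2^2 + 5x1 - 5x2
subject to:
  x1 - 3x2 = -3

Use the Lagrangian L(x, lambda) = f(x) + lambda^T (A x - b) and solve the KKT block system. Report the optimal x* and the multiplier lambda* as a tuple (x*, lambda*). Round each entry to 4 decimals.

Form the Lagrangian:
  L(x, lambda) = (1/2) x^T Q x + c^T x + lambda^T (A x - b)
Stationarity (grad_x L = 0): Q x + c + A^T lambda = 0.
Primal feasibility: A x = b.

This gives the KKT block system:
  [ Q   A^T ] [ x     ]   [-c ]
  [ A    0  ] [ lambda ] = [ b ]

Solving the linear system:
  x*      = (-0.3824, 0.8725)
  lambda* = (-0.7941)
  f(x*)   = -4.3284

x* = (-0.3824, 0.8725), lambda* = (-0.7941)


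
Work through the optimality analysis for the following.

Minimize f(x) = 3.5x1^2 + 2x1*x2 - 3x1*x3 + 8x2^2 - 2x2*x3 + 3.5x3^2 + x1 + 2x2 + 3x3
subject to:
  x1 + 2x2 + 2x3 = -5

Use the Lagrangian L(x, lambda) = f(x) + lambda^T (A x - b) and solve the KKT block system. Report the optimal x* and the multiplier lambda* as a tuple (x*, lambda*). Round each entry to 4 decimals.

Form the Lagrangian:
  L(x, lambda) = (1/2) x^T Q x + c^T x + lambda^T (A x - b)
Stationarity (grad_x L = 0): Q x + c + A^T lambda = 0.
Primal feasibility: A x = b.

This gives the KKT block system:
  [ Q   A^T ] [ x     ]   [-c ]
  [ A    0  ] [ lambda ] = [ b ]

Solving the linear system:
  x*      = (-0.9736, -0.4537, -1.5595)
  lambda* = (2.0441)
  f(x*)   = 1.8304

x* = (-0.9736, -0.4537, -1.5595), lambda* = (2.0441)
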